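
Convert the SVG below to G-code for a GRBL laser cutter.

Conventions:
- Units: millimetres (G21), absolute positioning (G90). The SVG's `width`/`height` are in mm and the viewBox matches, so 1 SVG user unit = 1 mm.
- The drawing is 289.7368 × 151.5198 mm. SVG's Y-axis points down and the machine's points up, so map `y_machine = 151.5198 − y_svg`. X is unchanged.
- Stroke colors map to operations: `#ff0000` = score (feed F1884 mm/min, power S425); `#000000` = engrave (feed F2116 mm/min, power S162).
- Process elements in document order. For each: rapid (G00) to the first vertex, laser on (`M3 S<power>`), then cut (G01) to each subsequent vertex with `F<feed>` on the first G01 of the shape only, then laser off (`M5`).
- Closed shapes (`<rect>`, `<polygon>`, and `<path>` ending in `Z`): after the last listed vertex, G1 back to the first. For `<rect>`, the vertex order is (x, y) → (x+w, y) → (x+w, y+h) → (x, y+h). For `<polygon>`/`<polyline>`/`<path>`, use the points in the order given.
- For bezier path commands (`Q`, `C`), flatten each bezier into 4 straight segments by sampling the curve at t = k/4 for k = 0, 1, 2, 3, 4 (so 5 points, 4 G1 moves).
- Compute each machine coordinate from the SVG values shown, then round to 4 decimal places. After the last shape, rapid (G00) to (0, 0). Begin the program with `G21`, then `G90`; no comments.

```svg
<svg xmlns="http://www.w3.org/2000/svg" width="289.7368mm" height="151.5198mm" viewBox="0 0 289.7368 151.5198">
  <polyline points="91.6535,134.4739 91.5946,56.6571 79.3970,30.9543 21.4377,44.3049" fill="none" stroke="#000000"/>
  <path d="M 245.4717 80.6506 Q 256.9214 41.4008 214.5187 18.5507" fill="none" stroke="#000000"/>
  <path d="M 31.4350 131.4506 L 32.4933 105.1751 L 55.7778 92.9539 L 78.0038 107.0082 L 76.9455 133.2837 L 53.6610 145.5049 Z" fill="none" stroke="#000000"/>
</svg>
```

viewBox `0 0 289.7368 151.5198` with mm width/height → 1 unit = 1 mm. Flip: y_m = 151.5198 − y_svg.

**Shape 1** — `<polyline>` open polyline, stroke `#000000` → engrave (S162, F2116). Machine vertices: (91.6535,17.0459) → (91.5946,94.8627) → (79.3970,120.5655) → (21.4377,107.2149). Open path.

**Shape 2** — `<path>` quadratic bezier, stroke `#000000` → engrave (S162, F2116). Control points (SVG): P0=(245.4717,80.6506), P1=(256.9214,41.4008), P2=(214.5187,18.5507); sampled at t=k/4. Machine vertices: (245.4717,70.8692) → (247.8308,89.4691) → (243.4583,106.0191) → (232.3543,120.5191) → (214.5187,132.9691). Open path.

**Shape 3** — `<path>` regular polygon, stroke `#000000` → engrave (S162, F2116). Machine vertices: (31.4350,20.0692) → (32.4933,46.3447) → (55.7778,58.5659) → (78.0038,44.5116) → (76.9455,18.2361) → (53.6610,6.0149) → (31.4350,20.0692). Closed: final G1 returns to the first vertex.

G21
G90
G00 X91.6535 Y17.0459
M3 S162
G01 X91.5946 Y94.8627 F2116
G01 X79.3970 Y120.5655
G01 X21.4377 Y107.2149
M5
G00 X245.4717 Y70.8692
M3 S162
G01 X247.8308 Y89.4691 F2116
G01 X243.4583 Y106.0191
G01 X232.3543 Y120.5191
G01 X214.5187 Y132.9691
M5
G00 X31.4350 Y20.0692
M3 S162
G01 X32.4933 Y46.3447 F2116
G01 X55.7778 Y58.5659
G01 X78.0038 Y44.5116
G01 X76.9455 Y18.2361
G01 X53.6610 Y6.0149
G01 X31.4350 Y20.0692
M5
G00 X0.0000 Y0.0000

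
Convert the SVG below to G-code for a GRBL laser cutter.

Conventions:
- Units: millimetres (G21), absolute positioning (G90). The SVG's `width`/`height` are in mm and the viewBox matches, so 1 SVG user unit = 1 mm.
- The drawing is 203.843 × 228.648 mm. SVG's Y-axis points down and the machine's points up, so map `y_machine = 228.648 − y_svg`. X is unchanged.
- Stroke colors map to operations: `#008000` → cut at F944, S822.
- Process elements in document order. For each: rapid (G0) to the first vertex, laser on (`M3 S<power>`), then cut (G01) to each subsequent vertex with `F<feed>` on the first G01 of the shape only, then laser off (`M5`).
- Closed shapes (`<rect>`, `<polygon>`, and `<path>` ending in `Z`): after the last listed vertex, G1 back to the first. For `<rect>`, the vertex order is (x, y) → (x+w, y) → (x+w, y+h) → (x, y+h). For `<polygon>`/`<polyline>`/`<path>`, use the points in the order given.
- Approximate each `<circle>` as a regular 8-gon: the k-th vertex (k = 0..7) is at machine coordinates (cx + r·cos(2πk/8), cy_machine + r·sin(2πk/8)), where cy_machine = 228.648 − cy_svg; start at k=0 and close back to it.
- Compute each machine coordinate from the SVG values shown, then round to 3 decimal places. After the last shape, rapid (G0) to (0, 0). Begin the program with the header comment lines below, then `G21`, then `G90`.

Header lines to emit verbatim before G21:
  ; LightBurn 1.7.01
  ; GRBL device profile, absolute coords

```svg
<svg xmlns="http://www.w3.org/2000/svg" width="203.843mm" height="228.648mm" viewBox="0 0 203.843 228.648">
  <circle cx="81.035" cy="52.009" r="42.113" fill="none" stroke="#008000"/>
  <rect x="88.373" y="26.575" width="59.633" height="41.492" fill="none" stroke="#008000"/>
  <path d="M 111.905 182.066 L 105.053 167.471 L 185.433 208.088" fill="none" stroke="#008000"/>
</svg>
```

1 u = 1 mm; y_m = 228.648 − y.

[1] `<circle>` circle, #008000→cut S822 F944: (123.148,176.639) → (110.813,206.417) → (81.035,218.752) → (51.257,206.417) → (38.922,176.639) → (51.257,146.861) → (81.035,134.526) → (110.813,146.861) → (123.148,176.639) (closed)

[2] `<rect>` rectangle, #008000→cut S822 F944: (88.373,202.073) → (148.006,202.073) → (148.006,160.581) → (88.373,160.581) → (88.373,202.073) (closed)

[3] `<path>` open polyline, #008000→cut S822 F944: (111.905,46.582) → (105.053,61.177) → (185.433,20.560)

; LightBurn 1.7.01
; GRBL device profile, absolute coords
G21
G90
G0 X123.148 Y176.639
M3 S822
G01 X110.813 Y206.417 F944
G01 X81.035 Y218.752
G01 X51.257 Y206.417
G01 X38.922 Y176.639
G01 X51.257 Y146.861
G01 X81.035 Y134.526
G01 X110.813 Y146.861
G01 X123.148 Y176.639
M5
G0 X88.373 Y202.073
M3 S822
G01 X148.006 Y202.073 F944
G01 X148.006 Y160.581
G01 X88.373 Y160.581
G01 X88.373 Y202.073
M5
G0 X111.905 Y46.582
M3 S822
G01 X105.053 Y61.177 F944
G01 X185.433 Y20.560
M5
G0 X0.000 Y0.000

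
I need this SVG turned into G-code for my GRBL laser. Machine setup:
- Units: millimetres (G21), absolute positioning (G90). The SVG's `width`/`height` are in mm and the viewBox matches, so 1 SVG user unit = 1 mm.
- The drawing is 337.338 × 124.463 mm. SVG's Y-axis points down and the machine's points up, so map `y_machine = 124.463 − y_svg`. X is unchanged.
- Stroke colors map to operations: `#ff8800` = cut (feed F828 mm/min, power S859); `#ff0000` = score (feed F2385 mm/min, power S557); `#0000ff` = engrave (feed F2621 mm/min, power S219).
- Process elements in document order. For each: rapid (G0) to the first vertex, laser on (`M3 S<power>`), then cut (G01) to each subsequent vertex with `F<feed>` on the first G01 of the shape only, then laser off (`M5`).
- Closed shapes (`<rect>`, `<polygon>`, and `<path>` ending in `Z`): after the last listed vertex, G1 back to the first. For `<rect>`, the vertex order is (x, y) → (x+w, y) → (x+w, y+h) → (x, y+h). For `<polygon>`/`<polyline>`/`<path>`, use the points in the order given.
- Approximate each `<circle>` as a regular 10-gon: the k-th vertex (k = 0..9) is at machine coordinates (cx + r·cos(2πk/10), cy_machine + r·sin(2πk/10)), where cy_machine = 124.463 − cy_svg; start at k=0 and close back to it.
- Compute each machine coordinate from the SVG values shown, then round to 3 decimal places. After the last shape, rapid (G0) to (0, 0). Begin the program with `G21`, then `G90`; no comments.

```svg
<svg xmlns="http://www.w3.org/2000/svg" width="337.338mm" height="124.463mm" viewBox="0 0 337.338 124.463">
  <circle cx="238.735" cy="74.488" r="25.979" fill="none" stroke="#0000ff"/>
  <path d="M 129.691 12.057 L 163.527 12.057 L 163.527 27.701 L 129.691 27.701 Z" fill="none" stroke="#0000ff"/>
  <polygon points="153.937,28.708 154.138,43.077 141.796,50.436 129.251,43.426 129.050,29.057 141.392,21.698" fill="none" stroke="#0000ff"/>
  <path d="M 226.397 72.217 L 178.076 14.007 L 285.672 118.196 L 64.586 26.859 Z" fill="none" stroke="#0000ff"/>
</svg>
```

G21
G90
G0 X264.714 Y49.975
M3 S219
G01 X259.752 Y65.245 F2621
G01 X246.763 Y74.682
G01 X230.707 Y74.682
G01 X217.718 Y65.245
G01 X212.756 Y49.975
G01 X217.718 Y34.705
G01 X230.707 Y25.268
G01 X246.763 Y25.268
G01 X259.752 Y34.705
G01 X264.714 Y49.975
M5
G0 X129.691 Y112.406
M3 S219
G01 X163.527 Y112.406 F2621
G01 X163.527 Y96.762
G01 X129.691 Y96.762
G01 X129.691 Y112.406
M5
G0 X153.937 Y95.755
M3 S219
G01 X154.138 Y81.386 F2621
G01 X141.796 Y74.027
G01 X129.251 Y81.037
G01 X129.050 Y95.406
G01 X141.392 Y102.765
G01 X153.937 Y95.755
M5
G0 X226.397 Y52.246
M3 S219
G01 X178.076 Y110.456 F2621
G01 X285.672 Y6.267
G01 X64.586 Y97.604
G01 X226.397 Y52.246
M5
G0 X0.000 Y0.000

viewBox `0 0 337.338 124.463` with mm width/height → 1 unit = 1 mm. Flip: y_m = 124.463 − y_svg.

**Shape 1** — `<circle>` circle, stroke `#0000ff` → engrave (S219, F2621). Machine vertices: (264.714,49.975) → (259.752,65.245) → (246.763,74.682) → (230.707,74.682) → (217.718,65.245) → (212.756,49.975) → (217.718,34.705) → (230.707,25.268) → (246.763,25.268) → (259.752,34.705) → (264.714,49.975). Closed: final G1 returns to the first vertex.

**Shape 2** — `<path>` rectangle, stroke `#0000ff` → engrave (S219, F2621). Machine vertices: (129.691,112.406) → (163.527,112.406) → (163.527,96.762) → (129.691,96.762) → (129.691,112.406). Closed: final G1 returns to the first vertex.

**Shape 3** — `<polygon>` regular polygon, stroke `#0000ff` → engrave (S219, F2621). Machine vertices: (153.937,95.755) → (154.138,81.386) → (141.796,74.027) → (129.251,81.037) → (129.050,95.406) → (141.392,102.765) → (153.937,95.755). Closed: final G1 returns to the first vertex.

**Shape 4** — `<path>` closed polygon, stroke `#0000ff` → engrave (S219, F2621). Machine vertices: (226.397,52.246) → (178.076,110.456) → (285.672,6.267) → (64.586,97.604) → (226.397,52.246). Closed: final G1 returns to the first vertex.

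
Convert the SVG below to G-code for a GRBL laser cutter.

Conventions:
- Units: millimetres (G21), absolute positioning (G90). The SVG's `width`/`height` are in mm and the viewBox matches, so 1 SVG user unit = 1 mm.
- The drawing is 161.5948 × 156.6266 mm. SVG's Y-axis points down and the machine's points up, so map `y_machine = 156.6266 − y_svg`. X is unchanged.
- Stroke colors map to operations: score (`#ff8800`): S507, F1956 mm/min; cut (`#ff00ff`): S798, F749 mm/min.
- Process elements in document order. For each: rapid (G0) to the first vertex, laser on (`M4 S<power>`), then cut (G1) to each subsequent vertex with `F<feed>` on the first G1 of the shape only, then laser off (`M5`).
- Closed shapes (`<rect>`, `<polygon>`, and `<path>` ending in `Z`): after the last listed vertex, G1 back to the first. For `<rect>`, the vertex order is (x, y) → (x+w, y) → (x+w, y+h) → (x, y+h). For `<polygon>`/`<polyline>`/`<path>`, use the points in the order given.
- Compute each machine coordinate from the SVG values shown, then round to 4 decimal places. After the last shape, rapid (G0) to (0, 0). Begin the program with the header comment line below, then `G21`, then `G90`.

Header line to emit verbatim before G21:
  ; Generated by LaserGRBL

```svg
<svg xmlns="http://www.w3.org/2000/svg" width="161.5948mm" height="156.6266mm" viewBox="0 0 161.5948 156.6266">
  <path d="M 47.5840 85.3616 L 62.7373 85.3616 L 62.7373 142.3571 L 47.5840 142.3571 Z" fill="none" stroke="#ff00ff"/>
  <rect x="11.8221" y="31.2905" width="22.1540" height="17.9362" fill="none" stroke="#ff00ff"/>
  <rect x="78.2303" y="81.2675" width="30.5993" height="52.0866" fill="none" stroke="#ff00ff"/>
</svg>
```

Since the viewBox matches the mm dimensions, user units are millimetres directly. The only transform is the Y-flip y_m = 156.6266 − y_svg.

Shape 1 is a rectangle drawn with `<path>`. Its stroke #ff00ff means cut at S798, F749. After flipping Y the toolpath is (47.5840,71.2650) → (62.7373,71.2650) → (62.7373,14.2695) → (47.5840,14.2695) → (47.5840,71.2650), returning to the start.

Shape 2 is a rectangle drawn with `<rect>`. Its stroke #ff00ff means cut at S798, F749. After flipping Y the toolpath is (11.8221,125.3361) → (33.9761,125.3361) → (33.9761,107.3999) → (11.8221,107.3999) → (11.8221,125.3361), returning to the start.

Shape 3 is a rectangle drawn with `<rect>`. Its stroke #ff00ff means cut at S798, F749. After flipping Y the toolpath is (78.2303,75.3591) → (108.8296,75.3591) → (108.8296,23.2725) → (78.2303,23.2725) → (78.2303,75.3591), returning to the start.

; Generated by LaserGRBL
G21
G90
G0 X47.5840 Y71.2650
M4 S798
G1 X62.7373 Y71.2650 F749
G1 X62.7373 Y14.2695
G1 X47.5840 Y14.2695
G1 X47.5840 Y71.2650
M5
G0 X11.8221 Y125.3361
M4 S798
G1 X33.9761 Y125.3361 F749
G1 X33.9761 Y107.3999
G1 X11.8221 Y107.3999
G1 X11.8221 Y125.3361
M5
G0 X78.2303 Y75.3591
M4 S798
G1 X108.8296 Y75.3591 F749
G1 X108.8296 Y23.2725
G1 X78.2303 Y23.2725
G1 X78.2303 Y75.3591
M5
G0 X0.0000 Y0.0000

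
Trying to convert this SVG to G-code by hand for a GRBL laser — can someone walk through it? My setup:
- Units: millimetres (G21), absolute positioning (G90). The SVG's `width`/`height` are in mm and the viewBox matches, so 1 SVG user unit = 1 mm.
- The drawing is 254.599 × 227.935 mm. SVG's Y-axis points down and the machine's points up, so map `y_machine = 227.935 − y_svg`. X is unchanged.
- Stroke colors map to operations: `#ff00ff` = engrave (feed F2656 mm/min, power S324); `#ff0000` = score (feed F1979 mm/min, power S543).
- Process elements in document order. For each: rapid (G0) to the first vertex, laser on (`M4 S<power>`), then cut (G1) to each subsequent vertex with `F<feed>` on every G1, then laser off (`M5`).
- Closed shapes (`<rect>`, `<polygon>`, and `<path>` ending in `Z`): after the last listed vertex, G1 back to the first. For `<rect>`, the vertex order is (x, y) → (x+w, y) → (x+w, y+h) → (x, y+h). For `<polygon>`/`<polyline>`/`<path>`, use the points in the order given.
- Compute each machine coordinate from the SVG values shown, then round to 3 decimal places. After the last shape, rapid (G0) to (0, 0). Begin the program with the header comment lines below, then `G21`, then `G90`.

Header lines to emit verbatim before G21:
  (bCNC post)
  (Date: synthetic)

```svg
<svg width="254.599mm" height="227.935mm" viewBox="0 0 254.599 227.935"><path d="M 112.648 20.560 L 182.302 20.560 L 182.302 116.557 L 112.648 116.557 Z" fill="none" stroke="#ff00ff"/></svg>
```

(bCNC post)
(Date: synthetic)
G21
G90
G0 X112.648 Y207.375
M4 S324
G1 X182.302 Y207.375 F2656
G1 X182.302 Y111.378 F2656
G1 X112.648 Y111.378 F2656
G1 X112.648 Y207.375 F2656
M5
G0 X0.000 Y0.000

viewBox `0 0 254.599 227.935` with mm width/height → 1 unit = 1 mm. Flip: y_m = 227.935 − y_svg.

**Shape 1** — `<path>` rectangle, stroke `#ff00ff` → engrave (S324, F2656). Machine vertices: (112.648,207.375) → (182.302,207.375) → (182.302,111.378) → (112.648,111.378) → (112.648,207.375). Closed: final G1 returns to the first vertex.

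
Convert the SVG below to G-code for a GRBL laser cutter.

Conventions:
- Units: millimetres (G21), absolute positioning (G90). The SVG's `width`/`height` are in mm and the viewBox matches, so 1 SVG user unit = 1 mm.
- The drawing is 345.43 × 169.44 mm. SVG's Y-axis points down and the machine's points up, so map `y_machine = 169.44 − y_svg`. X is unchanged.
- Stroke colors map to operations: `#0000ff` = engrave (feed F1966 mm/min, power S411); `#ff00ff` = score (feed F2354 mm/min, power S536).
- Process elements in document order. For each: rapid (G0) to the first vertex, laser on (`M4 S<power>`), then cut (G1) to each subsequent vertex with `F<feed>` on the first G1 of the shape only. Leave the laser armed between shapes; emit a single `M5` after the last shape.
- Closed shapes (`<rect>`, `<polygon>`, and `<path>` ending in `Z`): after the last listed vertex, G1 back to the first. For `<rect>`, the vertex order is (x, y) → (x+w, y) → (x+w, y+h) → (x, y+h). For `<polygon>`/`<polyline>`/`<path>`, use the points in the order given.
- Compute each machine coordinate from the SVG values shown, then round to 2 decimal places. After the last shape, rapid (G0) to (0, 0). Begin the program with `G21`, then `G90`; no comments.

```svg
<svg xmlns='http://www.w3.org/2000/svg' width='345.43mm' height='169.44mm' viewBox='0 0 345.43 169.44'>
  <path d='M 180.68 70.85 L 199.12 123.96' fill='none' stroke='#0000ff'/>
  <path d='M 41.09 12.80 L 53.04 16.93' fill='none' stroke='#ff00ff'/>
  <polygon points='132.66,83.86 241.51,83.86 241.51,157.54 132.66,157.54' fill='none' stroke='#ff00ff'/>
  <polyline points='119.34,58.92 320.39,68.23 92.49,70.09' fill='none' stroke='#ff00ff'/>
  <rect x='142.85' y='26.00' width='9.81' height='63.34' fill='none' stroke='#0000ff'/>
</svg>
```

G21
G90
G0 X180.68 Y98.59
M4 S411
G1 X199.12 Y45.48 F1966
G0 X41.09 Y156.64
M4 S536
G1 X53.04 Y152.51 F2354
G0 X132.66 Y85.58
M4 S536
G1 X241.51 Y85.58 F2354
G1 X241.51 Y11.90
G1 X132.66 Y11.90
G1 X132.66 Y85.58
G0 X119.34 Y110.52
M4 S536
G1 X320.39 Y101.21 F2354
G1 X92.49 Y99.35
G0 X142.85 Y143.44
M4 S411
G1 X152.66 Y143.44 F1966
G1 X152.66 Y80.10
G1 X142.85 Y80.10
G1 X142.85 Y143.44
M5
G0 X0.00 Y0.00

viewBox `0 0 345.43 169.44` with mm width/height → 1 unit = 1 mm. Flip: y_m = 169.44 − y_svg.

**Shape 1** — `<path>` line segment, stroke `#0000ff` → engrave (S411, F1966). Machine vertices: (180.68,98.59) → (199.12,45.48). Open path.

**Shape 2** — `<path>` line segment, stroke `#ff00ff` → score (S536, F2354). Machine vertices: (41.09,156.64) → (53.04,152.51). Open path.

**Shape 3** — `<polygon>` rectangle, stroke `#ff00ff` → score (S536, F2354). Machine vertices: (132.66,85.58) → (241.51,85.58) → (241.51,11.90) → (132.66,11.90) → (132.66,85.58). Closed: final G1 returns to the first vertex.

**Shape 4** — `<polyline>` open polyline, stroke `#ff00ff` → score (S536, F2354). Machine vertices: (119.34,110.52) → (320.39,101.21) → (92.49,99.35). Open path.

**Shape 5** — `<rect>` rectangle, stroke `#0000ff` → engrave (S411, F1966). Machine vertices: (142.85,143.44) → (152.66,143.44) → (152.66,80.10) → (142.85,80.10) → (142.85,143.44). Closed: final G1 returns to the first vertex.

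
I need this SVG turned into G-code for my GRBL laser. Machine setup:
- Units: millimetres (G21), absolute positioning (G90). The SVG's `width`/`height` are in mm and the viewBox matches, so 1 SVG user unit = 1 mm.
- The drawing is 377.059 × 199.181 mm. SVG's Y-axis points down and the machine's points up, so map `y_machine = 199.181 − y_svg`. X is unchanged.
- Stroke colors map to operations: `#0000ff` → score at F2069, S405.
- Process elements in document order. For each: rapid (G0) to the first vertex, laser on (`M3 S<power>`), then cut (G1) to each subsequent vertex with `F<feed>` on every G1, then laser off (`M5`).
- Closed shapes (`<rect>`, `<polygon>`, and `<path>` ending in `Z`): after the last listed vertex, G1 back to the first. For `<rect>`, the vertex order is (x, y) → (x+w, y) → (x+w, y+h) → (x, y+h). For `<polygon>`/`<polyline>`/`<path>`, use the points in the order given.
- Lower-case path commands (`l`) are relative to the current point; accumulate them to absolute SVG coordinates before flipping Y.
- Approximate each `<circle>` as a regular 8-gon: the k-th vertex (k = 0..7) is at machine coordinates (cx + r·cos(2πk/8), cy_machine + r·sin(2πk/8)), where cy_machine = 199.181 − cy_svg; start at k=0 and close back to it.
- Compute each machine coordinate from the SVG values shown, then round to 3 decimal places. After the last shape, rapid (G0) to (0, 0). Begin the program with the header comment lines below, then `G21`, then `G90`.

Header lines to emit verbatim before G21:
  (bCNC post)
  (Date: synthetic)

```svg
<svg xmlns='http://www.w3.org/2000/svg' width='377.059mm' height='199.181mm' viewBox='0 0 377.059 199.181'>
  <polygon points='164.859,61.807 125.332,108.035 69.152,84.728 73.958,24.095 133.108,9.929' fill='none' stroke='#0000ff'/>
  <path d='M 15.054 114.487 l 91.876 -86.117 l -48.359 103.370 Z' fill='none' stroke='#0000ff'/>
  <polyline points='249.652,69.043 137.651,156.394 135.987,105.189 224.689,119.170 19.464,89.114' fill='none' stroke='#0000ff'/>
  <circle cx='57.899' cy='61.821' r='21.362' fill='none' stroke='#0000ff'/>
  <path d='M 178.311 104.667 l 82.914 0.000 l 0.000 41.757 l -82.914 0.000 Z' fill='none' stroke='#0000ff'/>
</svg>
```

viewBox `0 0 377.059 199.181` with mm width/height → 1 unit = 1 mm. Flip: y_m = 199.181 − y_svg.

**Shape 1** — `<polygon>` regular polygon, stroke `#0000ff` → score (S405, F2069). Machine vertices: (164.859,137.374) → (125.332,91.146) → (69.152,114.453) → (73.958,175.086) → (133.108,189.252) → (164.859,137.374). Closed: final G1 returns to the first vertex.

**Shape 2** — `<path>` closed polygon, stroke `#0000ff` → score (S405, F2069). Machine vertices: (15.054,84.694) → (106.930,170.811) → (58.571,67.441) → (15.054,84.694). Closed: final G1 returns to the first vertex.

**Shape 3** — `<polyline>` open polyline, stroke `#0000ff` → score (S405, F2069). Machine vertices: (249.652,130.138) → (137.651,42.787) → (135.987,93.992) → (224.689,80.011) → (19.464,110.067). Open path.

**Shape 4** — `<circle>` circle, stroke `#0000ff` → score (S405, F2069). Machine vertices: (79.261,137.360) → (73.004,152.465) → (57.899,158.722) → (42.794,152.465) → (36.537,137.360) → (42.794,122.255) → (57.899,115.998) → (73.004,122.255) → (79.261,137.360). Closed: final G1 returns to the first vertex.

**Shape 5** — `<path>` rectangle, stroke `#0000ff` → score (S405, F2069). Machine vertices: (178.311,94.514) → (261.225,94.514) → (261.225,52.757) → (178.311,52.757) → (178.311,94.514). Closed: final G1 returns to the first vertex.

(bCNC post)
(Date: synthetic)
G21
G90
G0 X164.859 Y137.374
M3 S405
G1 X125.332 Y91.146 F2069
G1 X69.152 Y114.453 F2069
G1 X73.958 Y175.086 F2069
G1 X133.108 Y189.252 F2069
G1 X164.859 Y137.374 F2069
M5
G0 X15.054 Y84.694
M3 S405
G1 X106.930 Y170.811 F2069
G1 X58.571 Y67.441 F2069
G1 X15.054 Y84.694 F2069
M5
G0 X249.652 Y130.138
M3 S405
G1 X137.651 Y42.787 F2069
G1 X135.987 Y93.992 F2069
G1 X224.689 Y80.011 F2069
G1 X19.464 Y110.067 F2069
M5
G0 X79.261 Y137.360
M3 S405
G1 X73.004 Y152.465 F2069
G1 X57.899 Y158.722 F2069
G1 X42.794 Y152.465 F2069
G1 X36.537 Y137.360 F2069
G1 X42.794 Y122.255 F2069
G1 X57.899 Y115.998 F2069
G1 X73.004 Y122.255 F2069
G1 X79.261 Y137.360 F2069
M5
G0 X178.311 Y94.514
M3 S405
G1 X261.225 Y94.514 F2069
G1 X261.225 Y52.757 F2069
G1 X178.311 Y52.757 F2069
G1 X178.311 Y94.514 F2069
M5
G0 X0.000 Y0.000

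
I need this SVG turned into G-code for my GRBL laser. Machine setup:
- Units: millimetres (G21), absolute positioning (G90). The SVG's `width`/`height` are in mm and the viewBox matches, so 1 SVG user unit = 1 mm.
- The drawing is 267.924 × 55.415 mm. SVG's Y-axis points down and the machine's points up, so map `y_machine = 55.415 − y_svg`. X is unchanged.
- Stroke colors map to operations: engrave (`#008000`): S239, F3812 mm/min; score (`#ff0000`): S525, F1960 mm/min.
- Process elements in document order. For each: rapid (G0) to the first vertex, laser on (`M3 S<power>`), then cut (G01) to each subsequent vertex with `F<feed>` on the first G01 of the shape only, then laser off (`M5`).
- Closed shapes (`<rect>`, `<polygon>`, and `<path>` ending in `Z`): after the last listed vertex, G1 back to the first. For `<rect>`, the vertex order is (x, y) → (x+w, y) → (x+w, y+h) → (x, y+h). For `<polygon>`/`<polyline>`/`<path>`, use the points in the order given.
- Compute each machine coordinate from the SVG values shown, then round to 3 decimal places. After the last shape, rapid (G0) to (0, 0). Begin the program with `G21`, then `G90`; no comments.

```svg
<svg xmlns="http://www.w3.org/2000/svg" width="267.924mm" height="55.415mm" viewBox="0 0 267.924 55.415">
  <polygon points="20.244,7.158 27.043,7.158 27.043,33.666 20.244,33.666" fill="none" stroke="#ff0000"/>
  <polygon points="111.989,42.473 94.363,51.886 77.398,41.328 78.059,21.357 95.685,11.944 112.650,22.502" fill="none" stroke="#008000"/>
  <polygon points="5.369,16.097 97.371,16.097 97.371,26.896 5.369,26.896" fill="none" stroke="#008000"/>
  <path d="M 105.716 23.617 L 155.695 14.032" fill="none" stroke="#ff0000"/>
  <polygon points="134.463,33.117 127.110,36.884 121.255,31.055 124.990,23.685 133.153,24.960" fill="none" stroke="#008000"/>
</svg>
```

Since the viewBox matches the mm dimensions, user units are millimetres directly. The only transform is the Y-flip y_m = 55.415 − y_svg.

Shape 1 is a rectangle drawn with `<polygon>`. Its stroke #ff0000 means score at S525, F1960. After flipping Y the toolpath is (20.244,48.257) → (27.043,48.257) → (27.043,21.749) → (20.244,21.749) → (20.244,48.257), returning to the start.

Shape 2 is a regular polygon drawn with `<polygon>`. Its stroke #008000 means engrave at S239, F3812. After flipping Y the toolpath is (111.989,12.942) → (94.363,3.529) → (77.398,14.087) → (78.059,34.058) → (95.685,43.471) → (112.650,32.913) → (111.989,12.942), returning to the start.

Shape 3 is a rectangle drawn with `<polygon>`. Its stroke #008000 means engrave at S239, F3812. After flipping Y the toolpath is (5.369,39.318) → (97.371,39.318) → (97.371,28.519) → (5.369,28.519) → (5.369,39.318), returning to the start.

Shape 4 is a line segment drawn with `<path>`. Its stroke #ff0000 means score at S525, F1960. After flipping Y the toolpath is (105.716,31.798) → (155.695,41.383).

Shape 5 is a regular polygon drawn with `<polygon>`. Its stroke #008000 means engrave at S239, F3812. After flipping Y the toolpath is (134.463,22.298) → (127.110,18.531) → (121.255,24.360) → (124.990,31.730) → (133.153,30.455) → (134.463,22.298), returning to the start.

G21
G90
G0 X20.244 Y48.257
M3 S525
G01 X27.043 Y48.257 F1960
G01 X27.043 Y21.749
G01 X20.244 Y21.749
G01 X20.244 Y48.257
M5
G0 X111.989 Y12.942
M3 S239
G01 X94.363 Y3.529 F3812
G01 X77.398 Y14.087
G01 X78.059 Y34.058
G01 X95.685 Y43.471
G01 X112.650 Y32.913
G01 X111.989 Y12.942
M5
G0 X5.369 Y39.318
M3 S239
G01 X97.371 Y39.318 F3812
G01 X97.371 Y28.519
G01 X5.369 Y28.519
G01 X5.369 Y39.318
M5
G0 X105.716 Y31.798
M3 S525
G01 X155.695 Y41.383 F1960
M5
G0 X134.463 Y22.298
M3 S239
G01 X127.110 Y18.531 F3812
G01 X121.255 Y24.360
G01 X124.990 Y31.730
G01 X133.153 Y30.455
G01 X134.463 Y22.298
M5
G0 X0.000 Y0.000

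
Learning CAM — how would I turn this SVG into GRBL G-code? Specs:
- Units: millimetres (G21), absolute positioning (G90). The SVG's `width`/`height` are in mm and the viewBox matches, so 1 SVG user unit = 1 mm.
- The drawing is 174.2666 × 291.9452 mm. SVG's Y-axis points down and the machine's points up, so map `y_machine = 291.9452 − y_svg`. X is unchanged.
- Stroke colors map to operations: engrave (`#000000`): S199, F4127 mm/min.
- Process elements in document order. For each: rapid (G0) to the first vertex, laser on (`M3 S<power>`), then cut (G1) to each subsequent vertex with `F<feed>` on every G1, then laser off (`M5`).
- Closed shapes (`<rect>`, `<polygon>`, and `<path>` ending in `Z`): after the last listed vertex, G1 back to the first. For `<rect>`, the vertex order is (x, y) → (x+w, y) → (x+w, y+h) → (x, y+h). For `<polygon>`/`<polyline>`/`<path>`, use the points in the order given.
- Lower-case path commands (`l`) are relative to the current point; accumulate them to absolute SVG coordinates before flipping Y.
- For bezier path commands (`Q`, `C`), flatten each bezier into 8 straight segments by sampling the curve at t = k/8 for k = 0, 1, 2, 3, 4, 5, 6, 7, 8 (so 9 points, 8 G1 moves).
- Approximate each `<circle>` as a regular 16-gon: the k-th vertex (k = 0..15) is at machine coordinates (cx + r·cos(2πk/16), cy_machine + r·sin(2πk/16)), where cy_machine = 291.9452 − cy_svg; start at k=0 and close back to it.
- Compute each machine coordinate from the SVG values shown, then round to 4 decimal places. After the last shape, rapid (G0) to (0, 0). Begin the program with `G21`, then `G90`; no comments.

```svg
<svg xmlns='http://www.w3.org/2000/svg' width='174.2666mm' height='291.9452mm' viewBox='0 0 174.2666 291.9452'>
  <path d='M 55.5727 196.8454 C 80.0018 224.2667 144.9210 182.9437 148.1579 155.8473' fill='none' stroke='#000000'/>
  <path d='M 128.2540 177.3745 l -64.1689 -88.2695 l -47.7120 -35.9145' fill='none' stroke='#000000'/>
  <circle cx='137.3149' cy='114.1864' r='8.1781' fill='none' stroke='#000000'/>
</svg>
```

viewBox `0 0 174.2666 291.9452` with mm width/height → 1 unit = 1 mm. Flip: y_m = 291.9452 − y_svg.

**Shape 1** — `<path>` cubic bezier, stroke `#000000` → engrave (S199, F4127). Control points (SVG): P0=(55.5727,196.8454), P1=(80.0018,224.2667), P2=(144.9210,182.9437), P3=(148.1579,155.8473); sampled at t=k/8. Machine vertices: (55.5727,95.0998) → (66.4320,87.8771) → (79.8900,86.1270) → (94.7492,88.8769) → (109.8124,95.1547) → (123.8822,103.9880) → (135.7612,114.4045) → (144.2523,125.4319) → (148.1579,136.0979). Open path.

**Shape 2** — `<path>` open polyline, stroke `#000000` → engrave (S199, F4127). Machine vertices: (128.2540,114.5707) → (64.0851,202.8402) → (16.3731,238.7547). Open path.

**Shape 3** — `<circle>` circle, stroke `#000000` → engrave (S199, F4127). Machine vertices: (145.4930,177.7588) → (144.8705,180.8884) → (143.0977,183.5416) → (140.4445,185.3144) → (137.3149,185.9369) → (134.1853,185.3144) → (131.5321,183.5416) → (129.7593,180.8884) → (129.1368,177.7588) → (129.7593,174.6292) → (131.5321,171.9760) → (134.1853,170.2032) → (137.3149,169.5807) → (140.4445,170.2032) → (143.0977,171.9760) → (144.8705,174.6292) → (145.4930,177.7588). Closed: final G1 returns to the first vertex.

G21
G90
G0 X55.5727 Y95.0998
M3 S199
G1 X66.4320 Y87.8771 F4127
G1 X79.8900 Y86.1270 F4127
G1 X94.7492 Y88.8769 F4127
G1 X109.8124 Y95.1547 F4127
G1 X123.8822 Y103.9880 F4127
G1 X135.7612 Y114.4045 F4127
G1 X144.2523 Y125.4319 F4127
G1 X148.1579 Y136.0979 F4127
M5
G0 X128.2540 Y114.5707
M3 S199
G1 X64.0851 Y202.8402 F4127
G1 X16.3731 Y238.7547 F4127
M5
G0 X145.4930 Y177.7588
M3 S199
G1 X144.8705 Y180.8884 F4127
G1 X143.0977 Y183.5416 F4127
G1 X140.4445 Y185.3144 F4127
G1 X137.3149 Y185.9369 F4127
G1 X134.1853 Y185.3144 F4127
G1 X131.5321 Y183.5416 F4127
G1 X129.7593 Y180.8884 F4127
G1 X129.1368 Y177.7588 F4127
G1 X129.7593 Y174.6292 F4127
G1 X131.5321 Y171.9760 F4127
G1 X134.1853 Y170.2032 F4127
G1 X137.3149 Y169.5807 F4127
G1 X140.4445 Y170.2032 F4127
G1 X143.0977 Y171.9760 F4127
G1 X144.8705 Y174.6292 F4127
G1 X145.4930 Y177.7588 F4127
M5
G0 X0.0000 Y0.0000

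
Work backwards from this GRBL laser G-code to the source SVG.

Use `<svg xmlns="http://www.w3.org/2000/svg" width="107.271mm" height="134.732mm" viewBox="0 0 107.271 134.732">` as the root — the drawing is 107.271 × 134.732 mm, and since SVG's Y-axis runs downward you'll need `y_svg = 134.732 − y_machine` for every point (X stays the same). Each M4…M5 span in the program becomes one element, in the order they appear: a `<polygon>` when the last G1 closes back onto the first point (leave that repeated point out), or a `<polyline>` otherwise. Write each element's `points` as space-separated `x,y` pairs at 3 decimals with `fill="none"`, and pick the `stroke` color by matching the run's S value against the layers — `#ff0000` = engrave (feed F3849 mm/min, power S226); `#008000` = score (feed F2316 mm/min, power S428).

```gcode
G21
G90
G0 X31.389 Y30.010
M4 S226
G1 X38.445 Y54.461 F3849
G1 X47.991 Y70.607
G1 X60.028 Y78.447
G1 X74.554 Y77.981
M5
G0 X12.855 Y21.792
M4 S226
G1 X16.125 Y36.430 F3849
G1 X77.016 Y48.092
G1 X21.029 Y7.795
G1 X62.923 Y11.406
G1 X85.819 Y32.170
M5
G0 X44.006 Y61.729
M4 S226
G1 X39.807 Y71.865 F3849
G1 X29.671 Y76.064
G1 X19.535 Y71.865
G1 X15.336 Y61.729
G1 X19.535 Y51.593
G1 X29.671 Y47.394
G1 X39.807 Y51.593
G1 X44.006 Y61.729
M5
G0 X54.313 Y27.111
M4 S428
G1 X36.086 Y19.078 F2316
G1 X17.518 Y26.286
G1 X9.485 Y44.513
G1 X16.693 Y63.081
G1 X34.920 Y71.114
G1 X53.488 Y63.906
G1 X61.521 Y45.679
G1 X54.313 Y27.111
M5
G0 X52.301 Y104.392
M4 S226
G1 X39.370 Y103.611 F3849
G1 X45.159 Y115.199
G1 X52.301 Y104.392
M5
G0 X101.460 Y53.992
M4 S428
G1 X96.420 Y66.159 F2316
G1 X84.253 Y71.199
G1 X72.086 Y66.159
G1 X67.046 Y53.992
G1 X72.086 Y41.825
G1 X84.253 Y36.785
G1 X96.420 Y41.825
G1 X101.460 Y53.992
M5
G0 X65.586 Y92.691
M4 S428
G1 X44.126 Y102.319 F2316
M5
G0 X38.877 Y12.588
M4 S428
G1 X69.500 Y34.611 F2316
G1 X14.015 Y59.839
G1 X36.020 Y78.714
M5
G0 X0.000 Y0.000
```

<svg xmlns="http://www.w3.org/2000/svg" width="107.271mm" height="134.732mm" viewBox="0 0 107.271 134.732">
  <polyline points="31.389,104.722 38.445,80.271 47.991,64.125 60.028,56.285 74.554,56.751" fill="none" stroke="#ff0000"/>
  <polyline points="12.855,112.940 16.125,98.302 77.016,86.640 21.029,126.937 62.923,123.326 85.819,102.562" fill="none" stroke="#ff0000"/>
  <polygon points="44.006,73.003 39.807,62.867 29.671,58.668 19.535,62.867 15.336,73.003 19.535,83.139 29.671,87.338 39.807,83.139" fill="none" stroke="#ff0000"/>
  <polygon points="54.313,107.621 36.086,115.654 17.518,108.446 9.485,90.219 16.693,71.651 34.920,63.618 53.488,70.826 61.521,89.053" fill="none" stroke="#008000"/>
  <polygon points="52.301,30.340 39.370,31.121 45.159,19.533" fill="none" stroke="#ff0000"/>
  <polygon points="101.460,80.740 96.420,68.573 84.253,63.533 72.086,68.573 67.046,80.740 72.086,92.907 84.253,97.947 96.420,92.907" fill="none" stroke="#008000"/>
  <polyline points="65.586,42.041 44.126,32.413" fill="none" stroke="#008000"/>
  <polyline points="38.877,122.144 69.500,100.121 14.015,74.893 36.020,56.018" fill="none" stroke="#008000"/>
</svg>

y_svg = 134.732 − y_m.

[1] S226→`#ff0000` (engrave); open run; points: 31.389,104.722 38.445,80.271 47.991,64.125 60.028,56.285 74.554,56.751

[2] S226→`#ff0000` (engrave); open run; points: 12.855,112.940 16.125,98.302 77.016,86.640 21.029,126.937 62.923,123.326 85.819,102.562

[3] S226→`#ff0000` (engrave); closed run; points: 44.006,73.003 39.807,62.867 29.671,58.668 19.535,62.867 15.336,73.003 19.535,83.139 29.671,87.338 39.807,83.139

[4] S428→`#008000` (score); closed run; points: 54.313,107.621 36.086,115.654 17.518,108.446 9.485,90.219 16.693,71.651 34.920,63.618 53.488,70.826 61.521,89.053

[5] S226→`#ff0000` (engrave); closed run; points: 52.301,30.340 39.370,31.121 45.159,19.533

[6] S428→`#008000` (score); closed run; points: 101.460,80.740 96.420,68.573 84.253,63.533 72.086,68.573 67.046,80.740 72.086,92.907 84.253,97.947 96.420,92.907

[7] S428→`#008000` (score); open run; points: 65.586,42.041 44.126,32.413

[8] S428→`#008000` (score); open run; points: 38.877,122.144 69.500,100.121 14.015,74.893 36.020,56.018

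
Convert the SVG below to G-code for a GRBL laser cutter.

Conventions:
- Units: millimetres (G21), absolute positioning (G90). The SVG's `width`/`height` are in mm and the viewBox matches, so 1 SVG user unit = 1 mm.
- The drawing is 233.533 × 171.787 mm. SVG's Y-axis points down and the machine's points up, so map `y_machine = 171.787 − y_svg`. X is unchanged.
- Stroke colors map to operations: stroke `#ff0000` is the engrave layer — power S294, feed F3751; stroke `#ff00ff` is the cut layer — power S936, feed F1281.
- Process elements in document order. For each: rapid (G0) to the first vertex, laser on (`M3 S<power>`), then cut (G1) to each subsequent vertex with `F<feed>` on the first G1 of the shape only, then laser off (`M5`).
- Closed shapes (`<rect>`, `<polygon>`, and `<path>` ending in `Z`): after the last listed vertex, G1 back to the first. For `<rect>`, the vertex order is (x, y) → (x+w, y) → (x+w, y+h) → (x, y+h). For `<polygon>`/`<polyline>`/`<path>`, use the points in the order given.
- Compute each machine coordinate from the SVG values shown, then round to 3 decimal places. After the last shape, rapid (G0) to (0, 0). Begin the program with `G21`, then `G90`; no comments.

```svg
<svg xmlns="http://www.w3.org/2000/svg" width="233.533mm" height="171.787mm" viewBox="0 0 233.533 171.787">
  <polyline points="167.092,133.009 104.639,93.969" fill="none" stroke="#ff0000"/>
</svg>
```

viewBox `0 0 233.533 171.787` with mm width/height → 1 unit = 1 mm. Flip: y_m = 171.787 − y_svg.

**Shape 1** — `<polyline>` line segment, stroke `#ff0000` → engrave (S294, F3751). Machine vertices: (167.092,38.778) → (104.639,77.818). Open path.

G21
G90
G0 X167.092 Y38.778
M3 S294
G1 X104.639 Y77.818 F3751
M5
G0 X0.000 Y0.000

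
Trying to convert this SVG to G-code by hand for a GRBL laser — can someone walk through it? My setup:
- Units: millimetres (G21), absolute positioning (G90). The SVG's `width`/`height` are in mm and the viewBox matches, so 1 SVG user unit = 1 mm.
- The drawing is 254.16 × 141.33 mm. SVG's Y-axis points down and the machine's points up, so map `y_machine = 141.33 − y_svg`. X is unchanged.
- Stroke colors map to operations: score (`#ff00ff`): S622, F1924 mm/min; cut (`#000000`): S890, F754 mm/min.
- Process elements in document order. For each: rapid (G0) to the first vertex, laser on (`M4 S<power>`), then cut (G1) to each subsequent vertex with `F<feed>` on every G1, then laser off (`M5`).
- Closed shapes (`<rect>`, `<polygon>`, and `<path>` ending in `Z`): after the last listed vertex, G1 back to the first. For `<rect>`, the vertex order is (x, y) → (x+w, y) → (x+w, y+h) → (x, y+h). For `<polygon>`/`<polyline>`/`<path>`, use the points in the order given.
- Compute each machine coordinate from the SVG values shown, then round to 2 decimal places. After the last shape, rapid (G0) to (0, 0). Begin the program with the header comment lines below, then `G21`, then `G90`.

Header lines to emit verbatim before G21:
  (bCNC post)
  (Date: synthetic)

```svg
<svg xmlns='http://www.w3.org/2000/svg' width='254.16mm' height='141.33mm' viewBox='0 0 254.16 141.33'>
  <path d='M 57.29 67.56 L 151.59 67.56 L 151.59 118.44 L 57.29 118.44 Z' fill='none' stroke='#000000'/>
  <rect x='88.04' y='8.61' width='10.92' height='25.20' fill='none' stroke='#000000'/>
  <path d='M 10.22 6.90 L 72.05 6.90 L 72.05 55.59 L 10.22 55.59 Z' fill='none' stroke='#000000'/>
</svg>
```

Since the viewBox matches the mm dimensions, user units are millimetres directly. The only transform is the Y-flip y_m = 141.33 − y_svg.

Shape 1 is a rectangle drawn with `<path>`. Its stroke #000000 means cut at S890, F754. After flipping Y the toolpath is (57.29,73.77) → (151.59,73.77) → (151.59,22.89) → (57.29,22.89) → (57.29,73.77), returning to the start.

Shape 2 is a rectangle drawn with `<rect>`. Its stroke #000000 means cut at S890, F754. After flipping Y the toolpath is (88.04,132.72) → (98.96,132.72) → (98.96,107.52) → (88.04,107.52) → (88.04,132.72), returning to the start.

Shape 3 is a rectangle drawn with `<path>`. Its stroke #000000 means cut at S890, F754. After flipping Y the toolpath is (10.22,134.43) → (72.05,134.43) → (72.05,85.74) → (10.22,85.74) → (10.22,134.43), returning to the start.

(bCNC post)
(Date: synthetic)
G21
G90
G0 X57.29 Y73.77
M4 S890
G1 X151.59 Y73.77 F754
G1 X151.59 Y22.89 F754
G1 X57.29 Y22.89 F754
G1 X57.29 Y73.77 F754
M5
G0 X88.04 Y132.72
M4 S890
G1 X98.96 Y132.72 F754
G1 X98.96 Y107.52 F754
G1 X88.04 Y107.52 F754
G1 X88.04 Y132.72 F754
M5
G0 X10.22 Y134.43
M4 S890
G1 X72.05 Y134.43 F754
G1 X72.05 Y85.74 F754
G1 X10.22 Y85.74 F754
G1 X10.22 Y134.43 F754
M5
G0 X0.00 Y0.00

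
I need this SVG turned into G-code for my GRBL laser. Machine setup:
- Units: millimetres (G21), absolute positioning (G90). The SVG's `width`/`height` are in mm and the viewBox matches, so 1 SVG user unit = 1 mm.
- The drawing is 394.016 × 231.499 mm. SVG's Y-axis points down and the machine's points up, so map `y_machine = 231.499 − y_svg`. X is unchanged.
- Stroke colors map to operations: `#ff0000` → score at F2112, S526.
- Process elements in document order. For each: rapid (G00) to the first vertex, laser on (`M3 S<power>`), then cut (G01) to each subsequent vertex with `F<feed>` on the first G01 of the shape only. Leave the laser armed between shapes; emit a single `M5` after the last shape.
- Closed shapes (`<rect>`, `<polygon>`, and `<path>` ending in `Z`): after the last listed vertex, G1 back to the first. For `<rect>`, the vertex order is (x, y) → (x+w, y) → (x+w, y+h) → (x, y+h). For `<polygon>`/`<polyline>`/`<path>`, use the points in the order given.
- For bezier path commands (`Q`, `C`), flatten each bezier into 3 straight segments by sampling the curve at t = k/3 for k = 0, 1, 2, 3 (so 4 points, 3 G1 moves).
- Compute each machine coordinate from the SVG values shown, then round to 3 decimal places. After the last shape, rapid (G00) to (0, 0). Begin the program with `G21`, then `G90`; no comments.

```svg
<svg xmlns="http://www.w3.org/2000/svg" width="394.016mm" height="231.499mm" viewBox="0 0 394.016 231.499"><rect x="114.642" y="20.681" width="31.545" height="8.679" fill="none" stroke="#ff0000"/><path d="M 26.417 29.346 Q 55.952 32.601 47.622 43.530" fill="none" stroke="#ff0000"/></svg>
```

Since the viewBox matches the mm dimensions, user units are millimetres directly. The only transform is the Y-flip y_m = 231.499 − y_svg.

Shape 1 is a rectangle drawn with `<rect>`. Its stroke #ff0000 means score at S526, F2112. After flipping Y the toolpath is (114.642,210.818) → (146.187,210.818) → (146.187,202.139) → (114.642,202.139) → (114.642,210.818), returning to the start.

Shape 2 is a quadratic bezier drawn with `<path>`. Its stroke #ff0000 means score at S526, F2112. After flipping Y the toolpath is (26.417,202.153) → (41.900,199.130) → (48.968,194.402) → (47.622,187.969).

G21
G90
G00 X114.642 Y210.818
M3 S526
G01 X146.187 Y210.818 F2112
G01 X146.187 Y202.139
G01 X114.642 Y202.139
G01 X114.642 Y210.818
G00 X26.417 Y202.153
M3 S526
G01 X41.900 Y199.130 F2112
G01 X48.968 Y194.402
G01 X47.622 Y187.969
M5
G00 X0.000 Y0.000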